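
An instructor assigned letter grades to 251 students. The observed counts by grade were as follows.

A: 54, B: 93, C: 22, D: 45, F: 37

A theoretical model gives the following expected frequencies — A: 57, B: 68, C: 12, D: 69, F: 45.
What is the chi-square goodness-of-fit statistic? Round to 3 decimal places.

27.452

χ² = (54−57)²/57 + (93−68)²/68 + (22−12)²/12 + (45−69)²/69 + (37−45)²/45
   = 0.1579 + 9.1912 + 8.3333 + 8.3478 + 1.4222
Sum = 27.452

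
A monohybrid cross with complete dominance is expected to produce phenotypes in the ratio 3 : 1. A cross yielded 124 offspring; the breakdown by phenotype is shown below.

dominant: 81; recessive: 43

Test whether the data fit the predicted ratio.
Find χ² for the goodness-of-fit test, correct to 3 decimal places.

Ratio total = 4. Expected counts: 124×3/4 = 93, 124×1/4 = 31.
cat            O        E   (O−E)²/E
dominant      81       93     1.5484
recessive     43       31     4.6452
Sum = 6.194

6.194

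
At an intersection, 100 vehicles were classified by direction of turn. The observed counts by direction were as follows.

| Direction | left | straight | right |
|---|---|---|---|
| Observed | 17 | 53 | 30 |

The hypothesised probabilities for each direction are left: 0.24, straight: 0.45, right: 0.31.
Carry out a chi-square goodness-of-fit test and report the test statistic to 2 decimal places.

3.50

Expected counts E_i = n·p_i: 100×0.24 = 24, 100×0.45 = 45, 100×0.31 = 31.
left: (17 − 24)²/24 = 49/24 = 2.042
straight: (53 − 45)²/45 = 64/45 = 1.422
right: (30 − 31)²/31 = 1/31 = 0.032
Sum = 3.50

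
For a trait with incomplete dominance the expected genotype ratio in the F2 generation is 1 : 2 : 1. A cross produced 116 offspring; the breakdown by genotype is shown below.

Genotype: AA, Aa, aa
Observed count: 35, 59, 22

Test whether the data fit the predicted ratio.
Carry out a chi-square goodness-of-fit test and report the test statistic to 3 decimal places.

Ratio total = 4. Expected counts: 116×1/4 = 29, 116×2/4 = 58, 116×1/4 = 29.
χ² = (35−29)²/29 + (59−58)²/58 + (22−29)²/29
   = 1.2414 + 0.0172 + 1.6897
Sum = 2.948

2.948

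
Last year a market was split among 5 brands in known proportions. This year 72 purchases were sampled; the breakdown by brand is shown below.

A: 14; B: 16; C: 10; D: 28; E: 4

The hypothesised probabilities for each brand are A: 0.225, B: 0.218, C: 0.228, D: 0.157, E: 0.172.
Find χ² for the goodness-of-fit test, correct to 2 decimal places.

Expected counts E_i = n·p_i: 72×0.225 = 16.2, 72×0.218 = 15.696, 72×0.228 = 16.416, 72×0.157 = 11.304, 72×0.172 = 12.384.
A: (14 − 16.2)²/16.2 = 4.84/16.2 = 0.299
B: (16 − 15.696)²/15.696 = 0.092416/15.696 = 0.006
C: (10 − 16.416)²/16.416 = 41.165056/16.416 = 2.508
D: (28 − 11.304)²/11.304 = 278.756416/11.304 = 24.660
E: (4 − 12.384)²/12.384 = 70.291456/12.384 = 5.676
Sum = 33.15

33.15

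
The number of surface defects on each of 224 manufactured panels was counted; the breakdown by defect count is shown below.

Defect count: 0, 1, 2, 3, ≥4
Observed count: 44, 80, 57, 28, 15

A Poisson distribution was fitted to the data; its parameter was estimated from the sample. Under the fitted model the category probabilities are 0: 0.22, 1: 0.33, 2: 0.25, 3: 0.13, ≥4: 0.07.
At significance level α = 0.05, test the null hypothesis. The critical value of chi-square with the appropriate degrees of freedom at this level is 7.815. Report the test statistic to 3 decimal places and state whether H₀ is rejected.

Expected counts E_i = n·p_i: 224×0.22 = 49.28, 224×0.33 = 73.92, 224×0.25 = 56, 224×0.13 = 29.12, 224×0.07 = 15.68.
cat         O        E   (O−E)²/E
0          44    49.28     0.5657
1          80    73.92     0.5001
2          57       56     0.0179
3          28    29.12     0.0431
≥4         15    15.68     0.0295
Sum = 1.156
df = 3. Since 1.156 < 7.815, we do not reject H₀.

1.156; do not reject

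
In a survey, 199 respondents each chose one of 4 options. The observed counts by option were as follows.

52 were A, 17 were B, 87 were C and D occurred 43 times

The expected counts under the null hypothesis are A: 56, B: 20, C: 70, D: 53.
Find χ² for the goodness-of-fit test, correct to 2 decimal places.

cat         O        E   (O−E)²/E
A          52       56      0.286
B          17       20      0.450
C          87       70      4.129
D          43       53      1.887
Sum = 6.75

6.75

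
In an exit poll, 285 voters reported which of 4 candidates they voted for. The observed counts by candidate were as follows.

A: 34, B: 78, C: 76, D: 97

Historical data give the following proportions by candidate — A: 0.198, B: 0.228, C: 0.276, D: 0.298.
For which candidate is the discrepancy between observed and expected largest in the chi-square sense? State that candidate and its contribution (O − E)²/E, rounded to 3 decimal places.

Expected counts E_i = n·p_i: 285×0.198 = 56.43, 285×0.228 = 64.98, 285×0.276 = 78.66, 285×0.298 = 84.93.
χ² = (34−56.43)²/56.43 + (78−64.98)²/64.98 + (76−78.66)²/78.66 + (97−84.93)²/84.93
   = 8.9156 + 2.6088 + 0.0900 + 1.7154
The largest term is for A: 8.916.

A, 8.916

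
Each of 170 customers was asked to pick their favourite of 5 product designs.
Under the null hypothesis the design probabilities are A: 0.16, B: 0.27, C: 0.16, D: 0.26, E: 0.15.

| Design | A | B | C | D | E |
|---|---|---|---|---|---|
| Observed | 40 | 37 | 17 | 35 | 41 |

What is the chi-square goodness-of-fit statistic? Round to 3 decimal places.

Expected counts E_i = n·p_i: 170×0.16 = 27.2, 170×0.27 = 45.9, 170×0.16 = 27.2, 170×0.26 = 44.2, 170×0.15 = 25.5.
A: (40 − 27.2)²/27.2 = 163.84/27.2 = 6.0235
B: (37 − 45.9)²/45.9 = 79.21/45.9 = 1.7257
C: (17 − 27.2)²/27.2 = 104.04/27.2 = 3.8250
D: (35 − 44.2)²/44.2 = 84.64/44.2 = 1.9149
E: (41 − 25.5)²/25.5 = 240.25/25.5 = 9.4216
Sum = 22.911

22.911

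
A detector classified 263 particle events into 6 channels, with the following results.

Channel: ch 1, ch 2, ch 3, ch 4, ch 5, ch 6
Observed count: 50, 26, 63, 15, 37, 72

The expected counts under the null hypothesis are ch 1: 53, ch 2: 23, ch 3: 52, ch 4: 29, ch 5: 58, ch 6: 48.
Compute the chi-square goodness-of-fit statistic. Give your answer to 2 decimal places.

29.25

χ² = (50−53)²/53 + (26−23)²/23 + (63−52)²/52 + (15−29)²/29 + (37−58)²/58 + (72−48)²/48
   = 0.170 + 0.391 + 2.327 + 6.759 + 7.603 + 12.000
Sum = 29.25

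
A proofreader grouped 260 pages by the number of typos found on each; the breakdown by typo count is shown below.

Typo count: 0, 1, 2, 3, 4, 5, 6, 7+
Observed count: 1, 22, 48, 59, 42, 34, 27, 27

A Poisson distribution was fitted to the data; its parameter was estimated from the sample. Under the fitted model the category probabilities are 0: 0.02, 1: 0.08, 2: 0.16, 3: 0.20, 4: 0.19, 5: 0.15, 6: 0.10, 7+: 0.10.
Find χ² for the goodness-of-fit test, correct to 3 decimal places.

7.215

Expected counts E_i = n·p_i: 260×0.02 = 5.2, 260×0.08 = 20.8, 260×0.16 = 41.6, 260×0.20 = 52, 260×0.19 = 49.4, 260×0.15 = 39, 260×0.10 = 26, 260×0.10 = 26.
0: (1 − 5.2)²/5.2 = 17.64/5.2 = 3.3923
1: (22 − 20.8)²/20.8 = 1.44/20.8 = 0.0692
2: (48 − 41.6)²/41.6 = 40.96/41.6 = 0.9846
3: (59 − 52)²/52 = 49/52 = 0.9423
4: (42 − 49.4)²/49.4 = 54.76/49.4 = 1.1085
5: (34 − 39)²/39 = 25/39 = 0.6410
6: (27 − 26)²/26 = 1/26 = 0.0385
7+: (27 − 26)²/26 = 1/26 = 0.0385
Sum = 7.215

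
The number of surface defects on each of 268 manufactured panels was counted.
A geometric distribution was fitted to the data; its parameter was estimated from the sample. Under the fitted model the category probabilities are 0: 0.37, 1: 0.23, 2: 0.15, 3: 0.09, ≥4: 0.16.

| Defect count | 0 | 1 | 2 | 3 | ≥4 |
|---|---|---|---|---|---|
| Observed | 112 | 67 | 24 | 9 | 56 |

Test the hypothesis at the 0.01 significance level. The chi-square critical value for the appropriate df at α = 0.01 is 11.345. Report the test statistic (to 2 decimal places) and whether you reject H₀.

Expected counts E_i = n·p_i: 268×0.37 = 99.16, 268×0.23 = 61.64, 268×0.15 = 40.2, 268×0.09 = 24.12, 268×0.16 = 42.88.
cat         O        E   (O−E)²/E
0         112    99.16      1.663
1          67    61.64      0.466
2          24     40.2      6.528
3           9    24.12      9.478
≥4         56    42.88      4.014
Sum = 22.15
df = 3. Since 22.15 > 11.345, we reject H₀.

22.15; reject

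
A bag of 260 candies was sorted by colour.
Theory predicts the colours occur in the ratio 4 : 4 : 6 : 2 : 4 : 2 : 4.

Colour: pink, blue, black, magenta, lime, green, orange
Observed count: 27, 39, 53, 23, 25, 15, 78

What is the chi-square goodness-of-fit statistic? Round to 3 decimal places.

Ratio total = 26. Expected counts: 260×4/26 = 40, 260×4/26 = 40, 260×6/26 = 60, 260×2/26 = 20, 260×4/26 = 40, 260×2/26 = 20, 260×4/26 = 40.
pink: (27 − 40)²/40 = 169/40 = 4.2250
blue: (39 − 40)²/40 = 1/40 = 0.0250
black: (53 − 60)²/60 = 49/60 = 0.8167
magenta: (23 − 20)²/20 = 9/20 = 0.4500
lime: (25 − 40)²/40 = 225/40 = 5.6250
green: (15 − 20)²/20 = 25/20 = 1.2500
orange: (78 − 40)²/40 = 1444/40 = 36.1000
Sum = 48.492

48.492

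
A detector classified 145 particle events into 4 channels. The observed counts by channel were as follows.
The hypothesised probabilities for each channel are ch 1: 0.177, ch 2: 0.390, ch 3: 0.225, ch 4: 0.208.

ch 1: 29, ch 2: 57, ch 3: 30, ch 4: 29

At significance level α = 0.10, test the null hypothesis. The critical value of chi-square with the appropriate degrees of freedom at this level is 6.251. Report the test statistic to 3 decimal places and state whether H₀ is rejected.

0.693; do not reject

Expected counts E_i = n·p_i: 145×0.177 = 25.665, 145×0.390 = 56.55, 145×0.225 = 32.625, 145×0.208 = 30.16.
ch 1: (29 − 25.665)²/25.665 = 11.122225/25.665 = 0.4334
ch 2: (57 − 56.55)²/56.55 = 0.2025/56.55 = 0.0036
ch 3: (30 − 32.625)²/32.625 = 6.890625/32.625 = 0.2112
ch 4: (29 − 30.16)²/30.16 = 1.3456/30.16 = 0.0446
Sum = 0.693
df = 3. Since 0.693 < 6.251, we do not reject H₀.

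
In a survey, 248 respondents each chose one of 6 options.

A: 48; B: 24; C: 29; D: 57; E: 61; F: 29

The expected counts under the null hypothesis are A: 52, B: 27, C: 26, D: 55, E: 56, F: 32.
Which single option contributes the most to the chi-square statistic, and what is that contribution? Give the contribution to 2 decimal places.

χ² = (48−52)²/52 + (24−27)²/27 + (29−26)²/26 + (57−55)²/55 + (61−56)²/56 + (29−32)²/32
   = 0.308 + 0.333 + 0.346 + 0.073 + 0.446 + 0.281
The largest term is for E: 0.45.

E, 0.45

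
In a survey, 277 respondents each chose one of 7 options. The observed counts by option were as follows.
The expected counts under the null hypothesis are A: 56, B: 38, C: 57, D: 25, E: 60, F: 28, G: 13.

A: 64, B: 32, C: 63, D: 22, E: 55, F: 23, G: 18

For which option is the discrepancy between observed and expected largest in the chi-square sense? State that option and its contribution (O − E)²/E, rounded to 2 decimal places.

G, 1.92

χ² = (64−56)²/56 + (32−38)²/38 + (63−57)²/57 + (22−25)²/25 + (55−60)²/60 + (23−28)²/28 + (18−13)²/13
   = 1.143 + 0.947 + 0.632 + 0.360 + 0.417 + 0.893 + 1.923
The largest term is for G: 1.92.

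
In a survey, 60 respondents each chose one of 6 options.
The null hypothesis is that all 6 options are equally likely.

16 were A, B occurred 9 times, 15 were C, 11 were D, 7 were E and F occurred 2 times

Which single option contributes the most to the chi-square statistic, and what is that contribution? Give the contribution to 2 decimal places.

Expected count for each of the 6 categories: 60/6 = 10.
χ² = (16−10)²/10 + (9−10)²/10 + (15−10)²/10 + (11−10)²/10 + (7−10)²/10 + (2−10)²/10
   = 3.600 + 0.100 + 2.500 + 0.100 + 0.900 + 6.400
The largest term is for F: 6.40.

F, 6.40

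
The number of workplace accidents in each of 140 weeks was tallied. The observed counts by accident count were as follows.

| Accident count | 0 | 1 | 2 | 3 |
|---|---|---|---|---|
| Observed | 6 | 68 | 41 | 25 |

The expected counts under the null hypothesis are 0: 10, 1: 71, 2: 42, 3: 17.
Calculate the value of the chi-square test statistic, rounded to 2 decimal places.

0: (6 − 10)²/10 = 16/10 = 1.600
1: (68 − 71)²/71 = 9/71 = 0.127
2: (41 − 42)²/42 = 1/42 = 0.024
3: (25 − 17)²/17 = 64/17 = 3.765
Sum = 5.52

5.52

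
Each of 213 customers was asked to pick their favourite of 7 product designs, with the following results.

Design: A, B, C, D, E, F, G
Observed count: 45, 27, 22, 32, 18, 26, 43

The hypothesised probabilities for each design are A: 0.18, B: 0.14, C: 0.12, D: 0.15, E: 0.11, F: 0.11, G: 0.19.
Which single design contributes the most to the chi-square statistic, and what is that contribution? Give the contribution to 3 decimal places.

E, 1.258

Expected counts E_i = n·p_i: 213×0.18 = 38.34, 213×0.14 = 29.82, 213×0.12 = 25.56, 213×0.15 = 31.95, 213×0.11 = 23.43, 213×0.11 = 23.43, 213×0.19 = 40.47.
cat         O        E   (O−E)²/E
A          45    38.34     1.1569
B          27    29.82     0.2667
C          22    25.56     0.4958
D          32    31.95     0.0001
E          18    23.43     1.2584
F          26    23.43     0.2819
G          43    40.47     0.1582
The largest term is for E: 1.258.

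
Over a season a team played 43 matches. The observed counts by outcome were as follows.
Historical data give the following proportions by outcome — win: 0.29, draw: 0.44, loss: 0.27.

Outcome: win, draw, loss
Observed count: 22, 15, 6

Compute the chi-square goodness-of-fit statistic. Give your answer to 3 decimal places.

Expected counts E_i = n·p_i: 43×0.29 = 12.47, 43×0.44 = 18.92, 43×0.27 = 11.61.
cat         O        E   (O−E)²/E
win        22    12.47     7.2832
draw       15    18.92     0.8122
loss        6    11.61     2.7108
Sum = 10.806

10.806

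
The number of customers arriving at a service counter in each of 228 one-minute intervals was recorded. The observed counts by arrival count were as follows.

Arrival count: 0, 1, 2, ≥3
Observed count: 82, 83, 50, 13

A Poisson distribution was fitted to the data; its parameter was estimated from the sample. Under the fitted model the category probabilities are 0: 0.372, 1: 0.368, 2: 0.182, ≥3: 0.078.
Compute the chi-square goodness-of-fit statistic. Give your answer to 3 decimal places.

3.133

Expected counts E_i = n·p_i: 228×0.372 = 84.816, 228×0.368 = 83.904, 228×0.182 = 41.496, 228×0.078 = 17.784.
0: (82 − 84.816)²/84.816 = 7.929856/84.816 = 0.0935
1: (83 − 83.904)²/83.904 = 0.817216/83.904 = 0.0097
2: (50 − 41.496)²/41.496 = 72.318016/41.496 = 1.7428
≥3: (13 − 17.784)²/17.784 = 22.886656/17.784 = 1.2869
Sum = 3.133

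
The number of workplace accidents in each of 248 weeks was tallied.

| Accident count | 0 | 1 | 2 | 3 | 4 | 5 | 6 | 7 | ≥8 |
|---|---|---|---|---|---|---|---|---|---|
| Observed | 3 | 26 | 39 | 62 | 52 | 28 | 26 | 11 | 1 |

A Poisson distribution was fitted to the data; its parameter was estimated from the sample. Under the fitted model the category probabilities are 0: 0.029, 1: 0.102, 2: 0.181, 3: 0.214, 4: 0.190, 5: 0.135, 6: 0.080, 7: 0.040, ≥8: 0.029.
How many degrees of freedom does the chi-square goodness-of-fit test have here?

7

There are k = 9 categories and 1 parameter estimated from the data, so df = 9 − 1 − 1 = 7.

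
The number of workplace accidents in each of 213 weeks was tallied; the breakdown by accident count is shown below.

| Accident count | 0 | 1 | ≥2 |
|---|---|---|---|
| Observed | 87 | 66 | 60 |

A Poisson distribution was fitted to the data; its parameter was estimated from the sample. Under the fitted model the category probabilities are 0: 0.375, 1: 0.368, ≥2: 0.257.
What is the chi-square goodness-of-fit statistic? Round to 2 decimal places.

Expected counts E_i = n·p_i: 213×0.375 = 79.875, 213×0.368 = 78.384, 213×0.257 = 54.741.
χ² = (87−79.875)²/79.875 + (66−78.384)²/78.384 + (60−54.741)²/54.741
   = 0.636 + 1.957 + 0.505
Sum = 3.10

3.10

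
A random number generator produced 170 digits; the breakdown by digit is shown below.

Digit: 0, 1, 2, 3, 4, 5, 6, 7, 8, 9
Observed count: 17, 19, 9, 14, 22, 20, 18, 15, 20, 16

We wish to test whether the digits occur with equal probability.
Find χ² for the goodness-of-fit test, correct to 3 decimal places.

Expected count for each of the 10 categories: 170/10 = 17.
cat         O        E   (O−E)²/E
0          17       17     0.0000
1          19       17     0.2353
2           9       17     3.7647
3          14       17     0.5294
4          22       17     1.4706
5          20       17     0.5294
6          18       17     0.0588
7          15       17     0.2353
8          20       17     0.5294
9          16       17     0.0588
Sum = 7.412

7.412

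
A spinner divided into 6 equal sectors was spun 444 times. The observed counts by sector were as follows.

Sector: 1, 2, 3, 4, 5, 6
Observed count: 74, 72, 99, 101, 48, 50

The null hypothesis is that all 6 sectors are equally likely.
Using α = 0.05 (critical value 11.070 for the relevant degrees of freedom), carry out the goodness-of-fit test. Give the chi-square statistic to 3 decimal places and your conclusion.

Expected count for each of the 6 categories: 444/6 = 74.
χ² = (74−74)²/74 + (72−74)²/74 + (99−74)²/74 + (101−74)²/74 + (48−74)²/74 + (50−74)²/74
   = 0.0000 + 0.0541 + 8.4459 + 9.8514 + 9.1351 + 7.7838
Sum = 35.270
df = 5. Since 35.270 > 11.070, we reject H₀.

35.270; reject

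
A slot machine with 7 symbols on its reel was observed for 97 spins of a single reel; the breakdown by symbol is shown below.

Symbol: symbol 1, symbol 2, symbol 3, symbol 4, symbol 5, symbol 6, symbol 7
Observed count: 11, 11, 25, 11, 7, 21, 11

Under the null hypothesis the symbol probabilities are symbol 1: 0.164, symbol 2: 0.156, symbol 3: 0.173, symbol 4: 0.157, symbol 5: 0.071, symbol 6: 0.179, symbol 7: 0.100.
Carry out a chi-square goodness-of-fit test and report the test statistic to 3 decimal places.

Expected counts E_i = n·p_i: 97×0.164 = 15.908, 97×0.156 = 15.132, 97×0.173 = 16.781, 97×0.157 = 15.229, 97×0.071 = 6.887, 97×0.179 = 17.363, 97×0.100 = 9.7.
χ² = (11−15.908)²/15.908 + (11−15.132)²/15.132 + (25−16.781)²/16.781 + (11−15.229)²/15.229 + (7−6.887)²/6.887 + (21−17.363)²/17.363 + (11−9.7)²/9.7
   = 1.5142 + 1.1283 + 4.0255 + 1.1744 + 0.0019 + 0.7618 + 0.1742
Sum = 8.780

8.780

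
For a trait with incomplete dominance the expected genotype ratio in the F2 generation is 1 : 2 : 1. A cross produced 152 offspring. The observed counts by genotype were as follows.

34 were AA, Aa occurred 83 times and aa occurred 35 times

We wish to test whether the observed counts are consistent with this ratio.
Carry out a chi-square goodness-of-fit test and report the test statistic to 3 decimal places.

1.303

Ratio total = 4. Expected counts: 152×1/4 = 38, 152×2/4 = 76, 152×1/4 = 38.
cat         O        E   (O−E)²/E
AA         34       38     0.4211
Aa         83       76     0.6447
aa         35       38     0.2368
Sum = 1.303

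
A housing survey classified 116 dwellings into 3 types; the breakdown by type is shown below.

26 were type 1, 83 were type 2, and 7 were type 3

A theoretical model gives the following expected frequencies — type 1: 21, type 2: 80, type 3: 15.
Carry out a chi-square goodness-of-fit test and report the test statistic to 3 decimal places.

cat         O        E   (O−E)²/E
type 1     26       21     1.1905
type 2     83       80     0.1125
type 3      7       15     4.2667
Sum = 5.570

5.570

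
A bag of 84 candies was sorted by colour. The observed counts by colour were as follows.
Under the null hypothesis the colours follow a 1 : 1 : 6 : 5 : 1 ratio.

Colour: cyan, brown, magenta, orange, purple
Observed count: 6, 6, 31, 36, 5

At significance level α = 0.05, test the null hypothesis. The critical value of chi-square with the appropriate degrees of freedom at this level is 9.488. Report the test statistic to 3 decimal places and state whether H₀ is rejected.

Ratio total = 14. Expected counts: 84×1/14 = 6, 84×1/14 = 6, 84×6/14 = 36, 84×5/14 = 30, 84×1/14 = 6.
cat          O        E   (O−E)²/E
cyan         6        6     0.0000
brown        6        6     0.0000
magenta     31       36     0.6944
orange      36       30     1.2000
purple       5        6     0.1667
Sum = 2.061
df = 4. Since 2.061 < 9.488, we do not reject H₀.

2.061; do not reject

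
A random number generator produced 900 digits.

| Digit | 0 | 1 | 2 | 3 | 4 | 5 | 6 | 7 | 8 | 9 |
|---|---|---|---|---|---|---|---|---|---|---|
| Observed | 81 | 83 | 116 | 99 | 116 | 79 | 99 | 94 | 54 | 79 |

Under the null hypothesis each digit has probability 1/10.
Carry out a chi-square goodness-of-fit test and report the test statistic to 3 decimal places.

Expected count for each of the 10 categories: 900/10 = 90.
cat         O        E   (O−E)²/E
0          81       90     0.9000
1          83       90     0.5444
2         116       90     7.5111
3          99       90     0.9000
4         116       90     7.5111
5          79       90     1.3444
6          99       90     0.9000
7          94       90     0.1778
8          54       90    14.4000
9          79       90     1.3444
Sum = 35.533

35.533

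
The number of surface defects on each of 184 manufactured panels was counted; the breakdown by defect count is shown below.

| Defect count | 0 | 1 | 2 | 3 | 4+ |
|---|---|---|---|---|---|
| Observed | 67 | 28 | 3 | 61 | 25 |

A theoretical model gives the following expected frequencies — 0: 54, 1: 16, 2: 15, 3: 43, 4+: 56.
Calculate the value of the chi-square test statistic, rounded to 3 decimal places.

χ² = (67−54)²/54 + (28−16)²/16 + (3−15)²/15 + (61−43)²/43 + (25−56)²/56
   = 3.1296 + 9.0000 + 9.6000 + 7.5349 + 17.1607
Sum = 46.425

46.425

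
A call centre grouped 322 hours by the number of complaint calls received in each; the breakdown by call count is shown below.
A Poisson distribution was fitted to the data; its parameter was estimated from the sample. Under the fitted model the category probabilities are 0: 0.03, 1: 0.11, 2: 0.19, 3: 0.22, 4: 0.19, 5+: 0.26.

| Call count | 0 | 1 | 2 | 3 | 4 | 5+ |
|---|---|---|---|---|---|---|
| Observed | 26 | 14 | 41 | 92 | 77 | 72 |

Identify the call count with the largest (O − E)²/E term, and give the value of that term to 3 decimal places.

Expected counts E_i = n·p_i: 322×0.03 = 9.66, 322×0.11 = 35.42, 322×0.19 = 61.18, 322×0.22 = 70.84, 322×0.19 = 61.18, 322×0.26 = 83.72.
cat         O        E   (O−E)²/E
0          26     9.66    27.6393
1          14    35.42    12.9536
2          41    61.18     6.6563
3          92    70.84     6.3205
4          77    61.18     4.0908
5+         72    83.72     1.6407
The largest term is for 0: 27.639.

0, 27.639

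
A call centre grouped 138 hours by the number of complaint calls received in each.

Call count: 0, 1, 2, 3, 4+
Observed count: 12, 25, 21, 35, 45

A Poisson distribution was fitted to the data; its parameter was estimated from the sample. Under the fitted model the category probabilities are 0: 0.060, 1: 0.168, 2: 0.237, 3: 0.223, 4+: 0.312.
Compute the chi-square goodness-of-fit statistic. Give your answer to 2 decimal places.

6.67

Expected counts E_i = n·p_i: 138×0.060 = 8.28, 138×0.168 = 23.184, 138×0.237 = 32.706, 138×0.223 = 30.774, 138×0.312 = 43.056.
χ² = (12−8.28)²/8.28 + (25−23.184)²/23.184 + (21−32.706)²/32.706 + (35−30.774)²/30.774 + (45−43.056)²/43.056
   = 1.671 + 0.142 + 4.190 + 0.580 + 0.088
Sum = 6.67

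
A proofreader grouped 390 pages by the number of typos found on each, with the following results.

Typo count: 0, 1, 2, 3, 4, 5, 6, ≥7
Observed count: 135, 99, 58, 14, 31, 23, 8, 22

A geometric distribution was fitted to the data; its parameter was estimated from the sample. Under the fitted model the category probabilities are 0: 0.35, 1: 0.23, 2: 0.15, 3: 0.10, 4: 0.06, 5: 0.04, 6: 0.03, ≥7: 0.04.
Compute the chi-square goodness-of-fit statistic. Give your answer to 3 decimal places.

Expected counts E_i = n·p_i: 390×0.35 = 136.5, 390×0.23 = 89.7, 390×0.15 = 58.5, 390×0.10 = 39, 390×0.06 = 23.4, 390×0.04 = 15.6, 390×0.03 = 11.7, 390×0.04 = 15.6.
χ² = (135−136.5)²/136.5 + (99−89.7)²/89.7 + (58−58.5)²/58.5 + (14−39)²/39 + (31−23.4)²/23.4 + (23−15.6)²/15.6 + (8−11.7)²/11.7 + (22−15.6)²/15.6
   = 0.0165 + 0.9642 + 0.0043 + 16.0256 + 2.4684 + 3.5103 + 1.1701 + 2.6256
Sum = 26.785

26.785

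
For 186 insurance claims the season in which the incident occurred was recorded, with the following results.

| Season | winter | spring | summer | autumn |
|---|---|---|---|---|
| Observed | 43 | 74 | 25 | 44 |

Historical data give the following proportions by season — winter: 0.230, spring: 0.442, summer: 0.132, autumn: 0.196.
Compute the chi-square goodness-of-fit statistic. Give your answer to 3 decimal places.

2.391

Expected counts E_i = n·p_i: 186×0.230 = 42.78, 186×0.442 = 82.212, 186×0.132 = 24.552, 186×0.196 = 36.456.
χ² = (43−42.78)²/42.78 + (74−82.212)²/82.212 + (25−24.552)²/24.552 + (44−36.456)²/36.456
   = 0.0011 + 0.8203 + 0.0082 + 1.5611
Sum = 2.391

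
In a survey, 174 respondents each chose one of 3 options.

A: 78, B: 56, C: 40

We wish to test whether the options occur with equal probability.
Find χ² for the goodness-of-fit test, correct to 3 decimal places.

12.552

Under H₀ each category has probability 1/3, so each expected count is 174/3 = 58.
A: (78 − 58)²/58 = 400/58 = 6.8966
B: (56 − 58)²/58 = 4/58 = 0.0690
C: (40 − 58)²/58 = 324/58 = 5.5862
Sum = 12.552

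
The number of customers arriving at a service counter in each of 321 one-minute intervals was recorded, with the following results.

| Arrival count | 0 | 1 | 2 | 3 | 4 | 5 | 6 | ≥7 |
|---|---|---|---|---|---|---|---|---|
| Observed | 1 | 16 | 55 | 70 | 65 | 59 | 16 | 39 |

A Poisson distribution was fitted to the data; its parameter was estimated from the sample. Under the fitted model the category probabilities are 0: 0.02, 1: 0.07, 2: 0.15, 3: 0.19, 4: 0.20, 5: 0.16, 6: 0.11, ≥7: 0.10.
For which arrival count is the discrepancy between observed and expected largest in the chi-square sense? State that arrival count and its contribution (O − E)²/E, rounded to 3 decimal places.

Expected counts E_i = n·p_i: 321×0.02 = 6.42, 321×0.07 = 22.47, 321×0.15 = 48.15, 321×0.19 = 60.99, 321×0.20 = 64.2, 321×0.16 = 51.36, 321×0.11 = 35.31, 321×0.10 = 32.1.
χ² = (1−6.42)²/6.42 + (16−22.47)²/22.47 + (55−48.15)²/48.15 + (70−60.99)²/60.99 + (65−64.2)²/64.2 + (59−51.36)²/51.36 + (16−35.31)²/35.31 + (39−32.1)²/32.1
   = 4.5758 + 1.8630 + 0.9745 + 1.3310 + 0.0100 + 1.1365 + 10.5601 + 1.4832
The largest term is for 6: 10.560.

6, 10.560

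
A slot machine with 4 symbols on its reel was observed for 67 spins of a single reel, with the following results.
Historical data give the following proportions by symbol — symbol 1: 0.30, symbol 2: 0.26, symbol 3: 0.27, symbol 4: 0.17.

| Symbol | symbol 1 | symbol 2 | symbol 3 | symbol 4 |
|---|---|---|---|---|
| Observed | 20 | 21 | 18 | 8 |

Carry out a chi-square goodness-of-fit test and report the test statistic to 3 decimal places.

1.746

Expected counts E_i = n·p_i: 67×0.30 = 20.1, 67×0.26 = 17.42, 67×0.27 = 18.09, 67×0.17 = 11.39.
cat           O        E   (O−E)²/E
symbol 1     20     20.1     0.0005
symbol 2     21    17.42     0.7357
symbol 3     18    18.09     0.0004
symbol 4      8    11.39     1.0090
Sum = 1.746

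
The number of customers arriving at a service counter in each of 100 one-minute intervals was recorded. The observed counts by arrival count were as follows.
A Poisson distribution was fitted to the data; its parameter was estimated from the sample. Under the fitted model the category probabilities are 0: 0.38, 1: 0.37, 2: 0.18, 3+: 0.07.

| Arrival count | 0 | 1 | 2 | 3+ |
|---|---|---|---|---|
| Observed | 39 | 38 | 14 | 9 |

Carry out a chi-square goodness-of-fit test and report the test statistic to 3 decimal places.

Expected counts E_i = n·p_i: 100×0.38 = 38, 100×0.37 = 37, 100×0.18 = 18, 100×0.07 = 7.
0: (39 − 38)²/38 = 1/38 = 0.0263
1: (38 − 37)²/37 = 1/37 = 0.0270
2: (14 − 18)²/18 = 16/18 = 0.8889
3+: (9 − 7)²/7 = 4/7 = 0.5714
Sum = 1.514

1.514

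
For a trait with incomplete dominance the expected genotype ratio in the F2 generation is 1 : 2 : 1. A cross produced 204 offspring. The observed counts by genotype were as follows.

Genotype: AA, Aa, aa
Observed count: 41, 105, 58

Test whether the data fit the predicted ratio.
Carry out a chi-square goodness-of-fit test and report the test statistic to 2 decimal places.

Ratio total = 4. Expected counts: 204×1/4 = 51, 204×2/4 = 102, 204×1/4 = 51.
AA: (41 − 51)²/51 = 100/51 = 1.961
Aa: (105 − 102)²/102 = 9/102 = 0.088
aa: (58 − 51)²/51 = 49/51 = 0.961
Sum = 3.01

3.01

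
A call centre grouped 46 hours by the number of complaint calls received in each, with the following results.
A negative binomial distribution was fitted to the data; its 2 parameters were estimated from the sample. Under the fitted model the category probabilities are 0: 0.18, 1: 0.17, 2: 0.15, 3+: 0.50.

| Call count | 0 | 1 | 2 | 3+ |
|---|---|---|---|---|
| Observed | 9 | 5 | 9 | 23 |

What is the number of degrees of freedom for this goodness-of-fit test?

1

There are k = 4 categories and 2 parameters estimated from the data, so df = 4 − 1 − 2 = 1.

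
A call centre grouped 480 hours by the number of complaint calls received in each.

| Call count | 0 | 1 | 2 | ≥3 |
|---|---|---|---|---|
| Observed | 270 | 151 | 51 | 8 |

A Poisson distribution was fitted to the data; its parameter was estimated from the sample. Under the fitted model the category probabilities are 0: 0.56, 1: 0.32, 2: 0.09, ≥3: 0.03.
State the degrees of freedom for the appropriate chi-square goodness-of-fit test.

2

There are k = 4 categories and 1 parameter estimated from the data, so df = 4 − 1 − 1 = 2.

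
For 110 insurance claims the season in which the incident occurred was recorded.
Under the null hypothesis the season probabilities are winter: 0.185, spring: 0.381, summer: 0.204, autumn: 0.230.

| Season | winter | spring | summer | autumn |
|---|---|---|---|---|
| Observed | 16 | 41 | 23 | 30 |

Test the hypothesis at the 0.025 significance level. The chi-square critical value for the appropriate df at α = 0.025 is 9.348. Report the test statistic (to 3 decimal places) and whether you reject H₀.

Expected counts E_i = n·p_i: 110×0.185 = 20.35, 110×0.381 = 41.91, 110×0.204 = 22.44, 110×0.230 = 25.3.
χ² = (16−20.35)²/20.35 + (41−41.91)²/41.91 + (23−22.44)²/22.44 + (30−25.3)²/25.3
   = 0.9299 + 0.0198 + 0.0140 + 0.8731
Sum = 1.837
df = 3. Since 1.837 < 9.348, we do not reject H₀.

1.837; do not reject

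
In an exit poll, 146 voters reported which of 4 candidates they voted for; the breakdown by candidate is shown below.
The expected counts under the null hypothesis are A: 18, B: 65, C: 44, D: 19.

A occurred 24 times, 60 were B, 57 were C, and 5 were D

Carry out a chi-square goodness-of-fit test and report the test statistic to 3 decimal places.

16.541

cat         O        E   (O−E)²/E
A          24       18     2.0000
B          60       65     0.3846
C          57       44     3.8409
D           5       19    10.3158
Sum = 16.541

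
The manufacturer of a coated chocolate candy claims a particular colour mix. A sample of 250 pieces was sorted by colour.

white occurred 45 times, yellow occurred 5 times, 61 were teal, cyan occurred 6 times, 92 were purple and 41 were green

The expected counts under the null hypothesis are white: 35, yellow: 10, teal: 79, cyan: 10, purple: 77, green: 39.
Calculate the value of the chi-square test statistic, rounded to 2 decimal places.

14.08

cat         O        E   (O−E)²/E
white      45       35      2.857
yellow      5       10      2.500
teal       61       79      4.101
cyan        6       10      1.600
purple     92       77      2.922
green      41       39      0.103
Sum = 14.08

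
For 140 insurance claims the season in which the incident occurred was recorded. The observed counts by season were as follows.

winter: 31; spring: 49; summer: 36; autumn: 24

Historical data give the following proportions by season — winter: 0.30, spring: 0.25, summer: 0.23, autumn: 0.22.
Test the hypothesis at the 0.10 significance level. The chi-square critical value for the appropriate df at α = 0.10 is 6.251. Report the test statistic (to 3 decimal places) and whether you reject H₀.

10.431; reject

Expected counts E_i = n·p_i: 140×0.30 = 42, 140×0.25 = 35, 140×0.23 = 32.2, 140×0.22 = 30.8.
winter: (31 − 42)²/42 = 121/42 = 2.8810
spring: (49 − 35)²/35 = 196/35 = 5.6000
summer: (36 − 32.2)²/32.2 = 14.44/32.2 = 0.4484
autumn: (24 − 30.8)²/30.8 = 46.24/30.8 = 1.5013
Sum = 10.431
df = 3. Since 10.431 > 6.251, we reject H₀.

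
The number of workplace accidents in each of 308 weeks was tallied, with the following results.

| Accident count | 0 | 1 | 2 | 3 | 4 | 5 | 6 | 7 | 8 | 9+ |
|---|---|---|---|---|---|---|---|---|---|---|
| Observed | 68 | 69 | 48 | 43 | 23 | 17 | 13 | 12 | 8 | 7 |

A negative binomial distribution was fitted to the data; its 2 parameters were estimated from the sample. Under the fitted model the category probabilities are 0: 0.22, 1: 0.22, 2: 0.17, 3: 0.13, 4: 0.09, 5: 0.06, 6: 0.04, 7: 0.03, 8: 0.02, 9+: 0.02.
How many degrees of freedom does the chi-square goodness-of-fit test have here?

7

There are k = 10 categories and 2 parameters estimated from the data, so df = 10 − 1 − 2 = 7.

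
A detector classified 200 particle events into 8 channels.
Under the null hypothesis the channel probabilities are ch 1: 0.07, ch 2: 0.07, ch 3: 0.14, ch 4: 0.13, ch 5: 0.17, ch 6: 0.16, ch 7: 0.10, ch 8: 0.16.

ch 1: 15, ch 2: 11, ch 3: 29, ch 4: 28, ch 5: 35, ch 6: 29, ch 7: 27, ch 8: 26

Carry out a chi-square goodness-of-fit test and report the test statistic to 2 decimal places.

4.79

Expected counts E_i = n·p_i: 200×0.07 = 14, 200×0.07 = 14, 200×0.14 = 28, 200×0.13 = 26, 200×0.17 = 34, 200×0.16 = 32, 200×0.10 = 20, 200×0.16 = 32.
cat         O        E   (O−E)²/E
ch 1       15       14      0.071
ch 2       11       14      0.643
ch 3       29       28      0.036
ch 4       28       26      0.154
ch 5       35       34      0.029
ch 6       29       32      0.281
ch 7       27       20      2.450
ch 8       26       32      1.125
Sum = 4.79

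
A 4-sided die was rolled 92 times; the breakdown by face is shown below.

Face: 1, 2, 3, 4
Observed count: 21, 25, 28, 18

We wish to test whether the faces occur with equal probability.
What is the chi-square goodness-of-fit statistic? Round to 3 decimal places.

Expected count for each of the 4 categories: 92/4 = 23.
1: (21 − 23)²/23 = 4/23 = 0.1739
2: (25 − 23)²/23 = 4/23 = 0.1739
3: (28 − 23)²/23 = 25/23 = 1.0870
4: (18 − 23)²/23 = 25/23 = 1.0870
Sum = 2.522

2.522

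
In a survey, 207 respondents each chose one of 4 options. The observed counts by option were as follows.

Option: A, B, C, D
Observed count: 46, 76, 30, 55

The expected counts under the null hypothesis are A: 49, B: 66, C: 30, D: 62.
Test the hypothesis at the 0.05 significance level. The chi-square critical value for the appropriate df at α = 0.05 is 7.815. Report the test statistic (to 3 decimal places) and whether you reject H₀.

cat         O        E   (O−E)²/E
A          46       49     0.1837
B          76       66     1.5152
C          30       30     0.0000
D          55       62     0.7903
Sum = 2.489
df = 3. Since 2.489 < 7.815, we do not reject H₀.

2.489; do not reject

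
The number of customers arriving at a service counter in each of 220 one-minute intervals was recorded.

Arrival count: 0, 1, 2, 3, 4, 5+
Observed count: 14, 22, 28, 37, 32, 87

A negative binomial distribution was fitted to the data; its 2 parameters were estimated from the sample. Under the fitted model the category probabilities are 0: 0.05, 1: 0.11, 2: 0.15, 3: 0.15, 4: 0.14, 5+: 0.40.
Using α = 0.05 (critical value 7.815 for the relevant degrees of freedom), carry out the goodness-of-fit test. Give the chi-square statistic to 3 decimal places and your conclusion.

2.319; do not reject

Expected counts E_i = n·p_i: 220×0.05 = 11, 220×0.11 = 24.2, 220×0.15 = 33, 220×0.15 = 33, 220×0.14 = 30.8, 220×0.40 = 88.
0: (14 − 11)²/11 = 9/11 = 0.8182
1: (22 − 24.2)²/24.2 = 4.84/24.2 = 0.2000
2: (28 − 33)²/33 = 25/33 = 0.7576
3: (37 − 33)²/33 = 16/33 = 0.4848
4: (32 − 30.8)²/30.8 = 1.44/30.8 = 0.0468
5+: (87 − 88)²/88 = 1/88 = 0.0114
Sum = 2.319
df = 3. Since 2.319 < 7.815, we do not reject H₀.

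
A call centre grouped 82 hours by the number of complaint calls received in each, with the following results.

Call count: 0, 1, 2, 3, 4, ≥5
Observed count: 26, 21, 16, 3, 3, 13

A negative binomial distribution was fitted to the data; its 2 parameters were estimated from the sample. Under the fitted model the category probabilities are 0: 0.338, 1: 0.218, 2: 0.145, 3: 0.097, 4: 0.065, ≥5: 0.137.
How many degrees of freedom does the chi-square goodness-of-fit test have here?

There are k = 6 categories and 2 parameters estimated from the data, so df = 6 − 1 − 2 = 3.

3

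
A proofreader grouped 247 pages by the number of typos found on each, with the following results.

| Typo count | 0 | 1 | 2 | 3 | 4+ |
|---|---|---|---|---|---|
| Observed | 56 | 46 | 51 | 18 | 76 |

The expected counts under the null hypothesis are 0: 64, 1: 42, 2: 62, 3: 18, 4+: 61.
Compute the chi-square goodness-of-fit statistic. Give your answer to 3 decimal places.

χ² = (56−64)²/64 + (46−42)²/42 + (51−62)²/62 + (18−18)²/18 + (76−61)²/61
   = 1.0000 + 0.3810 + 1.9516 + 0.0000 + 3.6885
Sum = 7.021

7.021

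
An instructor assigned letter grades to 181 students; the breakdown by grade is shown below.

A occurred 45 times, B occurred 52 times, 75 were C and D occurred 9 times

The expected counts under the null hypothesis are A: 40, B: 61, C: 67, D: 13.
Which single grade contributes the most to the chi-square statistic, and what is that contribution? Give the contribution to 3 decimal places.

χ² = (45−40)²/40 + (52−61)²/61 + (75−67)²/67 + (9−13)²/13
   = 0.6250 + 1.3279 + 0.9552 + 1.2308
The largest term is for B: 1.328.

B, 1.328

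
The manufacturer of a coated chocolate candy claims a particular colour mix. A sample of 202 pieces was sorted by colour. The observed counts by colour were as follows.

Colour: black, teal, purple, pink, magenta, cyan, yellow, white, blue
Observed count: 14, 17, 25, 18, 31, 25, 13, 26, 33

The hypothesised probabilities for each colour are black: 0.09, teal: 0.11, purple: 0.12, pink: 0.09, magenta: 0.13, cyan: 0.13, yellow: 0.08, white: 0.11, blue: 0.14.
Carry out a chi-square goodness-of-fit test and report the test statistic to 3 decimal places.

Expected counts E_i = n·p_i: 202×0.09 = 18.18, 202×0.11 = 22.22, 202×0.12 = 24.24, 202×0.09 = 18.18, 202×0.13 = 26.26, 202×0.13 = 26.26, 202×0.08 = 16.16, 202×0.11 = 22.22, 202×0.14 = 28.28.
cat          O        E   (O−E)²/E
black       14    18.18     0.9611
teal        17    22.22     1.2263
purple      25    24.24     0.0238
pink        18    18.18     0.0018
magenta     31    26.26     0.8556
cyan        25    26.26     0.0605
yellow      13    16.16     0.6179
white       26    22.22     0.6430
blue        33    28.28     0.7878
Sum = 5.178

5.178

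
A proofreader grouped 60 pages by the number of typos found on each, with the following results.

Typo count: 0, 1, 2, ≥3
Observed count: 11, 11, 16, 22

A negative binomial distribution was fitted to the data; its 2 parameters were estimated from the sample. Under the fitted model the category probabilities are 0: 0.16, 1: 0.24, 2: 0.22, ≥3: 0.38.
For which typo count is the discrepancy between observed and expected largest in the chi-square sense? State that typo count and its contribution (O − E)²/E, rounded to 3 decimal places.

1, 0.803

Expected counts E_i = n·p_i: 60×0.16 = 9.6, 60×0.24 = 14.4, 60×0.22 = 13.2, 60×0.38 = 22.8.
cat         O        E   (O−E)²/E
0          11      9.6     0.2042
1          11     14.4     0.8028
2          16     13.2     0.5939
≥3         22     22.8     0.0281
The largest term is for 1: 0.803.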